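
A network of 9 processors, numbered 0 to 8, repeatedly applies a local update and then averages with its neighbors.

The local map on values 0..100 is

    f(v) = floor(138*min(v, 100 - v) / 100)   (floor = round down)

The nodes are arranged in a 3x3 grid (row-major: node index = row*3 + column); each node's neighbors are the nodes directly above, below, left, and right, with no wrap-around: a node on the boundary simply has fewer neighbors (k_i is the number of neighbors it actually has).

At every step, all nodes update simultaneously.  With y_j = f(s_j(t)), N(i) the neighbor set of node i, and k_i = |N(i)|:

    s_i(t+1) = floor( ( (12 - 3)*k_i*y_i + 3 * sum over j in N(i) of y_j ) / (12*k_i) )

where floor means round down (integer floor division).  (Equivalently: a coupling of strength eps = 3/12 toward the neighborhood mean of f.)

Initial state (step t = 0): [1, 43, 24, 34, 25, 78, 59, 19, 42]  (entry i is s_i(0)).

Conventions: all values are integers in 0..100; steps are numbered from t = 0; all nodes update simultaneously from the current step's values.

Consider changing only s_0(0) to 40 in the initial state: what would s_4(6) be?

Answer: s_4(6) = 50
Key observation: This trace re-runs the system from the modified initial state.

Derivation:
t=0: [40, 43, 24, 34, 25, 78, 59, 19, 42]
t=1: [54, 54, 35, 46, 35, 32, 51, 31, 49]
t=2: [63, 60, 49, 62, 49, 46, 63, 46, 61]
t=3: [51, 56, 65, 53, 64, 62, 52, 61, 55]
t=4: [65, 58, 50, 63, 51, 52, 64, 54, 59]
t=5: [49, 58, 67, 51, 65, 65, 51, 61, 58]
t=6: [65, 56, 46, 65, 50, 48, 65, 54, 55]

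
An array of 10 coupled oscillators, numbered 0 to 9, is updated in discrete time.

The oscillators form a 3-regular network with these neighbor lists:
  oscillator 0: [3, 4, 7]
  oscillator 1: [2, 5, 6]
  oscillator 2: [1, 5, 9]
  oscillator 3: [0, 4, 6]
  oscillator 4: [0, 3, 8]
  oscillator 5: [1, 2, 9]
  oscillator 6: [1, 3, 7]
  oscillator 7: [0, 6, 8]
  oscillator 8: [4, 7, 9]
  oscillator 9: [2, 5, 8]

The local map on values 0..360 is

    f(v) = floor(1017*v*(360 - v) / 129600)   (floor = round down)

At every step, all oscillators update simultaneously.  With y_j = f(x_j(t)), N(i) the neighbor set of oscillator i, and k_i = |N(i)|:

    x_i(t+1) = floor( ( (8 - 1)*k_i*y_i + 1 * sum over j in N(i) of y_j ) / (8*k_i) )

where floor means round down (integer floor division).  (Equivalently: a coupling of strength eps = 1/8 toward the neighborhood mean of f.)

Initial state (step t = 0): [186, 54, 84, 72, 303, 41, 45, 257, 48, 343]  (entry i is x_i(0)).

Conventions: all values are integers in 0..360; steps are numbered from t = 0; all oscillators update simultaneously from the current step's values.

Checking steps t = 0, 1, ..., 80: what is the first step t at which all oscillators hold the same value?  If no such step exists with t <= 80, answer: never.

Simulating step by step:
t=0: [186, 54, 84, 72, 303, 41, 45, 257, 48, 343]  (not all equal)
t=1: [242, 129, 169, 162, 140, 104, 117, 201, 118, 56]  (not all equal)
t=2: [226, 232, 245, 248, 240, 207, 225, 246, 222, 144]  (not all equal)
t=3: [235, 233, 223, 219, 226, 246, 236, 222, 238, 243]  (not all equal)
t=4: [231, 231, 237, 240, 236, 221, 230, 238, 227, 223]  (not all equal)
t=5: [232, 233, 229, 226, 229, 240, 233, 227, 235, 238]  (not all equal)
t=6: [233, 231, 234, 236, 234, 226, 232, 235, 230, 227]  (not all equal)
t=7: [231, 233, 231, 229, 231, 236, 232, 230, 233, 235]  (not all equal)
t=8: [233, 231, 232, 234, 233, 229, 233, 233, 232, 230]  (not all equal)
t=9: [231, 233, 233, 231, 232, 234, 232, 232, 232, 233]  (not all equal)
t=10: [233, 232, 231, 233, 233, 231, 232, 233, 232, 232]  (not all equal)
t=11: [232, 233, 233, 232, 232, 233, 232, 232, 232, 233]  (not all equal)
t=12: [233, 232, 232, 233, 233, 232, 232, 233, 232, 232]  (not all equal)
t=13: [232, 233, 233, 232, 232, 233, 232, 232, 232, 233]  (not all equal)

Answer: never
Key observation: The state at step 11 reappears at step 13 — the system is in a cycle of period 2 from step 11 on.  No step 0..13 is synchronized, and the cycle repeats forever, so no step up to 80 (or ever) has all oscillators equal.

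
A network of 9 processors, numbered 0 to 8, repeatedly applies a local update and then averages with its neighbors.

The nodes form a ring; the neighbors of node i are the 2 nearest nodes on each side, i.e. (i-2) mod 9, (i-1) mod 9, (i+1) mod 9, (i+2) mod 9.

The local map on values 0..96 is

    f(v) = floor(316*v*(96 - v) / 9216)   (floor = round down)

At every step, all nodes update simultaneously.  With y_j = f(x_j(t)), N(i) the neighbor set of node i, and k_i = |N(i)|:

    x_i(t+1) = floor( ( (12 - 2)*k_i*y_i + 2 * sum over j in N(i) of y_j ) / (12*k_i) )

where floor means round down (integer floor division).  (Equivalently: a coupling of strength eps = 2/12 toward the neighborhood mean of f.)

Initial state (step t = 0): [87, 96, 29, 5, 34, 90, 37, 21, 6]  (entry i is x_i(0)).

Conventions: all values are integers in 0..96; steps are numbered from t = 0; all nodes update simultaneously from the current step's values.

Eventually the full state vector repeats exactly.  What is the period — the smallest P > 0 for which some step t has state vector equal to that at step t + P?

Answer: 4
Key observation: The state at step 21, [78, 78, 78, 78, 78, 78, 78, 78, 78], reappears at step 25 — and no state repeats earlier — so the cycle the system enters has period 4.

Derivation:
t=0: [87, 96, 29, 5, 34, 90, 37, 21, 6]
t=1: [27, 5, 59, 19, 67, 23, 68, 50, 21]
t=2: [61, 22, 69, 50, 65, 58, 64, 74, 54]
t=3: [71, 57, 63, 75, 69, 73, 69, 58, 74]
t=4: [61, 73, 69, 56, 62, 58, 62, 72, 57]
t=5: [71, 59, 64, 74, 71, 74, 71, 61, 74]
t=6: [61, 71, 68, 56, 60, 56, 60, 70, 56]
t=7: [71, 62, 65, 74, 73, 75, 73, 64, 74]
t=8: [61, 69, 67, 56, 57, 54, 57, 67, 56]
t=9: [72, 64, 67, 75, 75, 76, 75, 67, 74]
t=10: [59, 68, 64, 55, 54, 52, 54, 64, 56]
t=11: [73, 66, 70, 76, 76, 77, 76, 71, 75]
t=12: [57, 65, 61, 52, 52, 50, 52, 58, 54]
t=13: [75, 70, 73, 77, 77, 77, 77, 75, 76]
t=14: [54, 60, 56, 50, 50, 50, 50, 53, 52]
t=15: [76, 74, 76, 77, 77, 78, 78, 77, 77]
t=16: [51, 54, 51, 50, 49, 48, 48, 49, 50]
t=17: [77, 77, 77, 78, 78, 78, 78, 78, 78]
t=18: [49, 49, 49, 48, 48, 48, 48, 48, 48]
t=19: [78, 78, 78, 78, 78, 79, 79, 78, 78]
t=20: [48, 48, 48, 47, 47, 46, 46, 47, 47]
t=21: [78, 78, 78, 78, 78, 78, 78, 78, 78]
t=22: [48, 48, 48, 48, 48, 48, 48, 48, 48]
t=23: [79, 79, 79, 79, 79, 79, 79, 79, 79]
t=24: [46, 46, 46, 46, 46, 46, 46, 46, 46]
t=25: [78, 78, 78, 78, 78, 78, 78, 78, 78]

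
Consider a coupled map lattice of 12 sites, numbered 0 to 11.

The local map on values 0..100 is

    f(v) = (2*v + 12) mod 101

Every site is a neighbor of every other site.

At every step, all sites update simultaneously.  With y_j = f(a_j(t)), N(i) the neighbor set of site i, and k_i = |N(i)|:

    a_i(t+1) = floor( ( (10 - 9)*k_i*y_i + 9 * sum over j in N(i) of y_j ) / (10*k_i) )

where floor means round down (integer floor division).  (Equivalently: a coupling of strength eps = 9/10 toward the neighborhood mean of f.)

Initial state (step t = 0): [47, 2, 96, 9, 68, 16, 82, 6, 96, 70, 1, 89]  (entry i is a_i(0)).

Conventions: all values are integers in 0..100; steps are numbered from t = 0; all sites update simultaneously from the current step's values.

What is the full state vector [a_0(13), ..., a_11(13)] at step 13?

Simulating step by step:
t=0: [47, 2, 96, 9, 68, 16, 82, 6, 96, 70, 1, 89]
t=1: [32, 32, 32, 33, 33, 33, 34, 33, 32, 33, 32, 34]
t=2: [77, 77, 77, 77, 77, 77, 77, 77, 77, 77, 77, 77]
t=3: [65, 65, 65, 65, 65, 65, 65, 65, 65, 65, 65, 65]
t=4: [41, 41, 41, 41, 41, 41, 41, 41, 41, 41, 41, 41]
t=5: [94, 94, 94, 94, 94, 94, 94, 94, 94, 94, 94, 94]
t=6: [99, 99, 99, 99, 99, 99, 99, 99, 99, 99, 99, 99]
t=7: [8, 8, 8, 8, 8, 8, 8, 8, 8, 8, 8, 8]
t=8: [28, 28, 28, 28, 28, 28, 28, 28, 28, 28, 28, 28]
t=9: [68, 68, 68, 68, 68, 68, 68, 68, 68, 68, 68, 68]
t=10: [47, 47, 47, 47, 47, 47, 47, 47, 47, 47, 47, 47]
t=11: [5, 5, 5, 5, 5, 5, 5, 5, 5, 5, 5, 5]
t=12: [22, 22, 22, 22, 22, 22, 22, 22, 22, 22, 22, 22]
t=13: [56, 56, 56, 56, 56, 56, 56, 56, 56, 56, 56, 56]

Answer: [56, 56, 56, 56, 56, 56, 56, 56, 56, 56, 56, 56]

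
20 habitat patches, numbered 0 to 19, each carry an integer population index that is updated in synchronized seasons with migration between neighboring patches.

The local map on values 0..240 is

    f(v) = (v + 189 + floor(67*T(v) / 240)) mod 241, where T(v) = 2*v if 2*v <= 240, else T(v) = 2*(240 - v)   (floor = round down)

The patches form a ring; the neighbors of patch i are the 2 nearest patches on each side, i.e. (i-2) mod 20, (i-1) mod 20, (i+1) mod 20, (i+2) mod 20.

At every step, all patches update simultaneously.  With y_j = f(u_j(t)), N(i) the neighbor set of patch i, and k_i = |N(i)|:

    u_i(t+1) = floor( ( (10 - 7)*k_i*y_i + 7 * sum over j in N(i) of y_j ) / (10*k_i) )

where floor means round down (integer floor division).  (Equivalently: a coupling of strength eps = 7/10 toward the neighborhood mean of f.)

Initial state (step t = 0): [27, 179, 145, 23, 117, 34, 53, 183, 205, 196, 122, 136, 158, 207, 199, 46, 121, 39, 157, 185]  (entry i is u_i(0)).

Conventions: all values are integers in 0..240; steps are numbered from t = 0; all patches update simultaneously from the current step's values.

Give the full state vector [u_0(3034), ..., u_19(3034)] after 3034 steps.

Answer: [146, 146, 146, 146, 146, 146, 146, 146, 146, 146, 146, 146, 146, 146, 146, 146, 146, 146, 146, 146]
Key observation: The state at step 8, [146, 146, 146, 146, 146, 146, 146, 146, 146, 146, 146, 146, 146, 146, 146, 146, 146, 146, 146, 146], reappears at step 9: the system is in a cycle of period 1 from step 8 on.  Therefore the state at step 3034 equals the state at step 8 + ((3034 - 8) mod 1) = 8, which is [146, 146, 146, 146, 146, 146, 146, 146, 146, 146, 146, 146, 146, 146, 146, 146, 146, 146, 146, 146].

Derivation:
t=0: [27, 179, 145, 23, 117, 34, 53, 183, 205, 196, 122, 136, 158, 207, 199, 46, 121, 39, 157, 185]
t=1: [177, 182, 174, 143, 109, 95, 90, 113, 138, 157, 151, 152, 153, 136, 134, 90, 101, 84, 139, 145]
t=2: [154, 155, 149, 136, 120, 111, 110, 120, 132, 143, 147, 147, 146, 134, 127, 107, 110, 107, 128, 138]
t=3: [145, 146, 145, 139, 132, 128, 128, 132, 137, 142, 144, 144, 143, 137, 132, 123, 123, 123, 133, 139]
t=4: [144, 144, 144, 142, 140, 139, 139, 140, 141, 143, 144, 144, 143, 141, 139, 137, 137, 137, 140, 142]
t=5: [144, 144, 144, 144, 143, 143, 143, 143, 144, 144, 144, 144, 144, 143, 143, 142, 142, 142, 143, 143]
t=6: [145, 145, 145, 145, 145, 145, 145, 145, 145, 145, 145, 145, 145, 144, 144, 144, 144, 144, 144, 144]
t=7: [145, 145, 146, 146, 146, 146, 146, 146, 146, 146, 146, 145, 145, 145, 145, 145, 145, 145, 145, 145]
t=8: [146, 146, 146, 146, 146, 146, 146, 146, 146, 146, 146, 146, 146, 146, 146, 146, 146, 146, 146, 146]
t=9: [146, 146, 146, 146, 146, 146, 146, 146, 146, 146, 146, 146, 146, 146, 146, 146, 146, 146, 146, 146]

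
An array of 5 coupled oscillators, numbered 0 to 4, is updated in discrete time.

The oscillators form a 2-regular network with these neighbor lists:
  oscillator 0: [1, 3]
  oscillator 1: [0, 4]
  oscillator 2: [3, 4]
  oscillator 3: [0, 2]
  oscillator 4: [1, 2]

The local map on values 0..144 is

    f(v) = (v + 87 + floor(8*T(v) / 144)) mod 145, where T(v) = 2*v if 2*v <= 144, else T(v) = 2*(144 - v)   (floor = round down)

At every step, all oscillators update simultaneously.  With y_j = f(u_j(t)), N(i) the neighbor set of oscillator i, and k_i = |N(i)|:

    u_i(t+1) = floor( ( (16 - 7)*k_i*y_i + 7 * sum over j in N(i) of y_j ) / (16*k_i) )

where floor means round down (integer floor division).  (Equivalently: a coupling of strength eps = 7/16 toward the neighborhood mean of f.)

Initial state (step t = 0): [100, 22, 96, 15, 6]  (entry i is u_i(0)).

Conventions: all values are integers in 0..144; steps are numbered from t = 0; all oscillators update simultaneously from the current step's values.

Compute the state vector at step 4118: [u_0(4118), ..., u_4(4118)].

Simulating step by step:
t=0: [100, 22, 96, 15, 6]
t=1: [72, 92, 67, 77, 86]
t=2: [26, 34, 22, 22, 31]
t=3: [116, 121, 113, 111, 119]
t=4: [60, 63, 58, 57, 62]
t=5: [8, 10, 6, 5, 9]
t=6: [95, 97, 93, 92, 96]
t=7: [41, 43, 40, 39, 42]
t=8: [132, 133, 131, 130, 132]
t=9: [74, 75, 74, 73, 75]
t=10: [23, 23, 23, 22, 23]
t=11: [111, 112, 111, 111, 112]
t=12: [56, 56, 56, 56, 56]
t=13: [4, 4, 4, 4, 4]
t=14: [91, 91, 91, 91, 91]
t=15: [38, 38, 38, 38, 38]
t=16: [129, 129, 129, 129, 129]
t=17: [72, 72, 72, 72, 72]
t=18: [22, 22, 22, 22, 22]
t=19: [111, 111, 111, 111, 111]
t=20: [56, 56, 56, 56, 56]

Answer: [91, 91, 91, 91, 91]
Key observation: The state at step 12, [56, 56, 56, 56, 56], reappears at step 20: the system is in a cycle of period 8 from step 12 on.  Therefore the state at step 4118 equals the state at step 12 + ((4118 - 12) mod 8) = 14, which is [91, 91, 91, 91, 91].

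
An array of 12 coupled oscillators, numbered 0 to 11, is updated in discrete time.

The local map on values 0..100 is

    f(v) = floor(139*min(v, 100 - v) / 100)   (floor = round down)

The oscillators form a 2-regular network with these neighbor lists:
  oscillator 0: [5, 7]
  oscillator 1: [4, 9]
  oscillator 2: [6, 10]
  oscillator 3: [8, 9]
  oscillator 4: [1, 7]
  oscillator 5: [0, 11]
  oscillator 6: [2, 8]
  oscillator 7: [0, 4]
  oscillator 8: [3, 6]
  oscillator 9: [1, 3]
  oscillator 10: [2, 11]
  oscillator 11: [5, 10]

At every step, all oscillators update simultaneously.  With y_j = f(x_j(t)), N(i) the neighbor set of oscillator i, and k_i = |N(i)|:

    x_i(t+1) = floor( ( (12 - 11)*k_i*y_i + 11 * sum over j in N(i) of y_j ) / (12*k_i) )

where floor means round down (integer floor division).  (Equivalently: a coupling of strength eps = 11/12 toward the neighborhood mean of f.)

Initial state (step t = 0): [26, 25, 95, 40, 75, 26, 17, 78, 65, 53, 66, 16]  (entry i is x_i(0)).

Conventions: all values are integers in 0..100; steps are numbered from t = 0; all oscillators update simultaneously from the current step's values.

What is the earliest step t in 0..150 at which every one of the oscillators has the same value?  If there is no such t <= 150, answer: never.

Answer: never
Key observation: The state at step 34 reappears at step 42 — the system is in a cycle of period 8 from step 34 on.  No step 0..42 is synchronized, and the cycle repeats forever, so no step up to 150 (or ever) has all oscillators equal.

Derivation:
t=0: [26, 25, 95, 40, 75, 26, 17, 78, 65, 53, 66, 16]  (not all equal)
t=1: [33, 48, 32, 56, 32, 29, 26, 34, 39, 46, 16, 39]  (not all equal)
t=2: [43, 54, 30, 58, 55, 48, 47, 44, 48, 63, 46, 32]  (not all equal)
t=3: [63, 57, 62, 58, 62, 52, 54, 60, 61, 59, 44, 62]  (not all equal)
t=4: [59, 54, 61, 55, 56, 52, 53, 51, 59, 58, 52, 62]  (not all equal)
t=5: [66, 59, 64, 57, 65, 55, 55, 59, 62, 62, 54, 64]  (not all equal)
t=6: [58, 50, 61, 52, 55, 49, 51, 48, 59, 57, 51, 61]  (not all equal)
t=7: [66, 61, 66, 58, 67, 57, 56, 60, 66, 66, 55, 66]  (not all equal)
t=8: [56, 46, 60, 47, 53, 48, 48, 46, 58, 55, 48, 59]  (not all equal)
t=9: [64, 63, 65, 60, 63, 59, 57, 63, 64, 63, 56, 65]  (not all equal)
t=10: [53, 51, 59, 50, 51, 49, 49, 50, 56, 52, 49, 57]  (not all equal)
t=11: [68, 67, 67, 63, 68, 62, 59, 66, 67, 68, 58, 67]  (not all equal)
t=12: [49, 44, 56, 45, 45, 45, 45, 44, 52, 47, 46, 54]  (not all equal)
t=13: [62, 63, 62, 65, 61, 65, 63, 64, 62, 61, 62, 62]  (not all equal)
t=14: [49, 53, 51, 52, 50, 51, 51, 52, 49, 49, 52, 50]  (not all equal)
t=15: [67, 68, 67, 67, 65, 68, 68, 68, 67, 65, 68, 67]  (not all equal)
t=16: [44, 47, 44, 46, 44, 44, 44, 46, 44, 44, 44, 44]  (not all equal)
t=17: [61, 61, 61, 61, 63, 61, 61, 61, 61, 63, 61, 61]  (not all equal)
t=18: [54, 51, 54, 52, 53, 54, 54, 52, 54, 53, 54, 54]  (not all equal)
t=19: [64, 65, 63, 64, 66, 63, 63, 64, 64, 66, 63, 63]  (not all equal)
t=20: [50, 47, 51, 48, 48, 50, 50, 48, 50, 48, 51, 51]  (not all equal)
t=21: [67, 65, 68, 67, 65, 68, 68, 67, 67, 65, 68, 68]  (not all equal)
t=22: [44, 48, 44, 46, 46, 44, 44, 46, 44, 46, 44, 44]  (not all equal)
t=23: [61, 63, 61, 62, 64, 61, 61, 62, 61, 64, 61, 61]  (not all equal)
t=24: [53, 50, 54, 52, 51, 54, 54, 52, 53, 51, 54, 54]  (not all equal)
t=25: [64, 68, 63, 66, 67, 63, 63, 66, 64, 67, 63, 63]  (not all equal)
t=26: [49, 44, 51, 47, 45, 50, 50, 47, 49, 45, 51, 51]  (not all equal)
t=27: [67, 61, 68, 65, 62, 68, 68, 65, 67, 62, 68, 68]  (not all equal)
t=28: [45, 52, 44, 48, 51, 44, 44, 48, 45, 51, 44, 44]  (not all equal)
t=29: [63, 67, 61, 65, 66, 61, 61, 65, 63, 66, 61, 61]  (not all equal)
t=30: [51, 46, 54, 48, 46, 52, 52, 48, 51, 46, 54, 54]  (not all equal)
t=31: [66, 63, 64, 65, 64, 65, 65, 65, 66, 64, 63, 64]  (not all equal)
t=32: [47, 50, 49, 48, 49, 48, 48, 48, 47, 49, 50, 49]  (not all equal)
t=33: [65, 68, 67, 66, 67, 66, 66, 66, 65, 67, 68, 67]  (not all equal)
t=34: [47, 44, 45, 46, 45, 46, 46, 46, 47, 45, 44, 45]  (not all equal)
t=35: [63, 61, 62, 63, 62, 63, 63, 63, 63, 62, 61, 62]  (not all equal)
t=36: [51, 52, 52, 51, 52, 51, 51, 51, 51, 52, 52, 52]  (not all equal)
t=37: [68, 66, 66, 67, 66, 67, 67, 67, 68, 66, 66, 66]  (not all equal)
t=38: [44, 47, 46, 45, 46, 45, 45, 45, 44, 46, 47, 46]  (not all equal)
t=39: [61, 63, 63, 62, 63, 62, 62, 62, 61, 63, 63, 63]  (not all equal)
t=40: [52, 51, 51, 52, 51, 52, 52, 52, 52, 51, 51, 51]  (not all equal)
t=41: [66, 68, 67, 66, 67, 66, 66, 66, 66, 67, 68, 67]  (not all equal)
t=42: [47, 44, 45, 46, 45, 46, 46, 46, 47, 45, 44, 45]  (not all equal)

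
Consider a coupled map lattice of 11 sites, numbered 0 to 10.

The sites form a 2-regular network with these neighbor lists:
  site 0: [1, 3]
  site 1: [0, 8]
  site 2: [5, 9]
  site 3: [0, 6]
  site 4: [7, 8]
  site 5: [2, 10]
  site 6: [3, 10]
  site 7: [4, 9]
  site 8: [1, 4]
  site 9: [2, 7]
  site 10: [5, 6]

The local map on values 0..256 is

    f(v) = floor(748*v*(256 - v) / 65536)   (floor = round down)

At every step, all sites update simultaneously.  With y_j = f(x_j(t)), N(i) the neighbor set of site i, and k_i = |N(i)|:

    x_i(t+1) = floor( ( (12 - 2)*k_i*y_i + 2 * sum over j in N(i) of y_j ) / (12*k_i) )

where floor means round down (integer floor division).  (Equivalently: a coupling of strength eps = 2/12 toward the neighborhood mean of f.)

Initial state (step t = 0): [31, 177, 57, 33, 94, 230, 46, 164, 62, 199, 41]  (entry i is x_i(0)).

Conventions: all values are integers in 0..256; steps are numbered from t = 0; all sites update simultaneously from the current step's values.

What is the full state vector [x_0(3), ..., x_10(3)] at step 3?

Answer: [168, 156, 153, 169, 166, 172, 158, 165, 153, 152, 162]

Derivation:
t=0: [31, 177, 57, 33, 94, 230, 46, 164, 62, 199, 41]
t=1: [86, 150, 123, 84, 169, 75, 106, 168, 141, 132, 98]
t=2: [167, 180, 183, 165, 168, 158, 179, 169, 183, 184, 174]
t=3: [168, 156, 153, 169, 166, 172, 158, 165, 153, 152, 162]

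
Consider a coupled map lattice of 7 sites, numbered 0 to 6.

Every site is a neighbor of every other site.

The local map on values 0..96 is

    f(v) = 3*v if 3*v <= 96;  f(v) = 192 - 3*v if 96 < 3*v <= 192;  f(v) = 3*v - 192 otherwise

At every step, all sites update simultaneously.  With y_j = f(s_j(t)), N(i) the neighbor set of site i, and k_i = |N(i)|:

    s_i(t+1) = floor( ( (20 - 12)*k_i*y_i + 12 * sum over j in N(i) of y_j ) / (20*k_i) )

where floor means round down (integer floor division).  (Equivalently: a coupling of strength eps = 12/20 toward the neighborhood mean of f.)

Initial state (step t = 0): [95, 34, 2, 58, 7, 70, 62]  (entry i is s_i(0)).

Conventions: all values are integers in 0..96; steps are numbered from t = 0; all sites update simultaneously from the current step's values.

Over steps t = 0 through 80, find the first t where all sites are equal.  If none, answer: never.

Answer: never
Key observation: The state at step 14 reappears at step 16 — the system is in a cycle of period 2 from step 14 on.  No step 0..16 is synchronized, and the cycle repeats forever, so no step up to 80 (or ever) has all sites equal.

Derivation:
t=0: [95, 34, 2, 58, 7, 70, 62]  (not all equal)
t=1: [53, 52, 27, 30, 31, 30, 27]  (not all equal)
t=2: [60, 61, 74, 77, 78, 77, 74]  (not all equal)
t=3: [23, 22, 29, 31, 32, 31, 29]  (not all equal)
t=4: [79, 78, 85, 87, 87, 87, 85]  (not all equal)
t=5: [55, 54, 60, 62, 62, 62, 60]  (not all equal)
t=6: [18, 18, 13, 11, 11, 11, 13]  (not all equal)
t=7: [44, 44, 40, 38, 38, 38, 40]  (not all equal)
t=8: [67, 67, 71, 73, 73, 73, 71]  (not all equal)
t=9: [16, 16, 20, 22, 22, 22, 20]  (not all equal)
t=10: [55, 55, 59, 61, 61, 61, 59]  (not all equal)
t=11: [19, 19, 15, 13, 13, 13, 15]  (not all equal)
t=12: [49, 49, 45, 43, 43, 43, 45]  (not all equal)
t=13: [52, 52, 56, 58, 58, 58, 56]  (not all equal)
t=14: [28, 28, 24, 22, 22, 22, 24]  (not all equal)
t=15: [76, 76, 72, 70, 70, 70, 72]  (not all equal)
t=16: [28, 28, 24, 22, 22, 22, 24]  (not all equal)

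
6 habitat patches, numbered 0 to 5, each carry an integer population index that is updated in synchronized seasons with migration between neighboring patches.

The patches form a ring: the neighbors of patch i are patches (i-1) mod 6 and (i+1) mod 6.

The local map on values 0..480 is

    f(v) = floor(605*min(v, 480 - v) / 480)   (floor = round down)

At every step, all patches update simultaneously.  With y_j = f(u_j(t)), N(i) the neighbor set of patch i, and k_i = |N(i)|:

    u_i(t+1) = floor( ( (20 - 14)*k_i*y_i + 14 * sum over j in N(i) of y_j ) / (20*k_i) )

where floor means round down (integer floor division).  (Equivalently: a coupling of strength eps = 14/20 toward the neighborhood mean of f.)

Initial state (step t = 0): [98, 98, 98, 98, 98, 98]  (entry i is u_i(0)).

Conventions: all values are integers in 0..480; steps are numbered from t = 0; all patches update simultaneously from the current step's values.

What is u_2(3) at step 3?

Answer: u_2(3) = 195

Derivation:
t=0: [98, 98, 98, 98, 98, 98]
t=1: [123, 123, 123, 123, 123, 123]
t=2: [155, 155, 155, 155, 155, 155]
t=3: [195, 195, 195, 195, 195, 195]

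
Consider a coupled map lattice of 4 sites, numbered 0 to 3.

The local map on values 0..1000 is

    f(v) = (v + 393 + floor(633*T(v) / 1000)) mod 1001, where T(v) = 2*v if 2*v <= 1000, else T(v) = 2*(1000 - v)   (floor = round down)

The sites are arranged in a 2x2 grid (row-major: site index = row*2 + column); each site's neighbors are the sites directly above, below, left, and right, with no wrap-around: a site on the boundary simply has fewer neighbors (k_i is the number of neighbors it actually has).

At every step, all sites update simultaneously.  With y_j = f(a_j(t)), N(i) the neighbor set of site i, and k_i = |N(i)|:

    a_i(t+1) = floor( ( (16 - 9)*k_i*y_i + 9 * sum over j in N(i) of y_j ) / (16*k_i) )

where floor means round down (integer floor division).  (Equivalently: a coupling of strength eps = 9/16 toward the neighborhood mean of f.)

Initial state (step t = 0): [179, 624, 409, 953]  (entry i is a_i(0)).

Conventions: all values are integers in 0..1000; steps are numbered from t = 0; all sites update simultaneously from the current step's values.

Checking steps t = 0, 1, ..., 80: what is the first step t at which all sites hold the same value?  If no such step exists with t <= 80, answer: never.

Simulating step by step:
t=0: [179, 624, 409, 953]  (not all equal)
t=1: [576, 553, 477, 404]  (not all equal)
t=2: [496, 451, 434, 410]  (not all equal)
t=3: [446, 415, 399, 362]  (not all equal)
t=4: [352, 317, 302, 269]  (not all equal)
t=5: [135, 101, 86, 52]  (not all equal)
t=6: [645, 611, 596, 562]  (not all equal)
t=7: [492, 496, 497, 501]  (not all equal)
t=8: [511, 515, 516, 519]  (not all equal)
t=9: [521, 520, 520, 519]  (not all equal)
t=10: [519, 519, 519, 519]  (all equal)

Answer: 10
Key observation: Synchronization is absorbing here: once all sites are equal they stay equal, and step 10 is the first all-equal step.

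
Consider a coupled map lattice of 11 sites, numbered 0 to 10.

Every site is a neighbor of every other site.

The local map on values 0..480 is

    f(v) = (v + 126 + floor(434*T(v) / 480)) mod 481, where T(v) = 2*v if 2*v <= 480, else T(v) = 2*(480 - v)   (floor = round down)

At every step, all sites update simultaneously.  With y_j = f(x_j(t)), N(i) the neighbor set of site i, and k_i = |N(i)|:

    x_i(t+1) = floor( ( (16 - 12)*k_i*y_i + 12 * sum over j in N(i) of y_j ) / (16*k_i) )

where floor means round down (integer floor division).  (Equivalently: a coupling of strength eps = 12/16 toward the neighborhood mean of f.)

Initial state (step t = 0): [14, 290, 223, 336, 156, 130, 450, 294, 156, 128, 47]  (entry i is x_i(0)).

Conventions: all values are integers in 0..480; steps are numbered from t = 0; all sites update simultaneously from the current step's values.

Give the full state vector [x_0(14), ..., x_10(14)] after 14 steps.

Simulating step by step:
t=0: [14, 290, 223, 336, 156, 130, 450, 294, 156, 128, 47]
t=1: [165, 184, 183, 178, 150, 137, 162, 184, 150, 136, 181]
t=2: [106, 116, 115, 113, 99, 92, 105, 116, 99, 92, 114]
t=3: [423, 428, 427, 426, 420, 416, 422, 428, 420, 416, 427]
t=4: [170, 169, 169, 170, 170, 171, 170, 169, 170, 171, 169]
t=5: [121, 121, 121, 121, 121, 122, 121, 121, 121, 122, 121]
t=6: [465, 465, 465, 465, 465, 465, 465, 465, 465, 465, 465]
t=7: [137, 137, 137, 137, 137, 137, 137, 137, 137, 137, 137]
t=8: [29, 29, 29, 29, 29, 29, 29, 29, 29, 29, 29]
t=9: [207, 207, 207, 207, 207, 207, 207, 207, 207, 207, 207]
t=10: [226, 226, 226, 226, 226, 226, 226, 226, 226, 226, 226]
t=11: [279, 279, 279, 279, 279, 279, 279, 279, 279, 279, 279]
t=12: [287, 287, 287, 287, 287, 287, 287, 287, 287, 287, 287]
t=13: [281, 281, 281, 281, 281, 281, 281, 281, 281, 281, 281]
t=14: [285, 285, 285, 285, 285, 285, 285, 285, 285, 285, 285]

Answer: [285, 285, 285, 285, 285, 285, 285, 285, 285, 285, 285]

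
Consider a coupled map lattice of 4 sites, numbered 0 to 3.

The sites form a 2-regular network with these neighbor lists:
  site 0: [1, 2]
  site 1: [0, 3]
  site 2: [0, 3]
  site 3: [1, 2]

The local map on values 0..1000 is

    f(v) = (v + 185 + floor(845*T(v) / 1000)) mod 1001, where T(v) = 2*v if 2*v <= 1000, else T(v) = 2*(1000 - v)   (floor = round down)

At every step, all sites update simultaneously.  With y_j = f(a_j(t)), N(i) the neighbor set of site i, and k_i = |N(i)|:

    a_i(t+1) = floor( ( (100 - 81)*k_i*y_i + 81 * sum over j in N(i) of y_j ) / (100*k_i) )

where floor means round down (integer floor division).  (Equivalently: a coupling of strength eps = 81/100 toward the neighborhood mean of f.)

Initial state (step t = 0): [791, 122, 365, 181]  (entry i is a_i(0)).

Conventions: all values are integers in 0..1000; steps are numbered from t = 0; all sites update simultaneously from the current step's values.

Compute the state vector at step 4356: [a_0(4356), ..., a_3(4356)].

Answer: [517, 517, 517, 517]
Key observation: The state at step 16, [517, 517, 517, 517], reappears at step 17: the system is in a cycle of period 1 from step 16 on.  Therefore the state at step 4356 equals the state at step 16 + ((4356 - 16) mod 1) = 16, which is [517, 517, 517, 517].

Derivation:
t=0: [791, 122, 365, 181]
t=1: [336, 502, 435, 402]
t=2: [373, 242, 209, 407]
t=3: [676, 346, 330, 693]
t=4: [152, 346, 338, 149]
t=5: [196, 498, 494, 194]
t=6: [554, 673, 671, 553]
t=7: [425, 475, 476, 425]
t=8: [436, 352, 353, 436]
t=9: [174, 313, 313, 174]
t=10: [144, 533, 533, 144]
t=11: [518, 559, 559, 518]
t=12: [493, 510, 510, 493]
t=13: [519, 512, 512, 519]
t=14: [519, 515, 515, 519]
t=15: [517, 515, 515, 517]
t=16: [517, 517, 517, 517]
t=17: [517, 517, 517, 517]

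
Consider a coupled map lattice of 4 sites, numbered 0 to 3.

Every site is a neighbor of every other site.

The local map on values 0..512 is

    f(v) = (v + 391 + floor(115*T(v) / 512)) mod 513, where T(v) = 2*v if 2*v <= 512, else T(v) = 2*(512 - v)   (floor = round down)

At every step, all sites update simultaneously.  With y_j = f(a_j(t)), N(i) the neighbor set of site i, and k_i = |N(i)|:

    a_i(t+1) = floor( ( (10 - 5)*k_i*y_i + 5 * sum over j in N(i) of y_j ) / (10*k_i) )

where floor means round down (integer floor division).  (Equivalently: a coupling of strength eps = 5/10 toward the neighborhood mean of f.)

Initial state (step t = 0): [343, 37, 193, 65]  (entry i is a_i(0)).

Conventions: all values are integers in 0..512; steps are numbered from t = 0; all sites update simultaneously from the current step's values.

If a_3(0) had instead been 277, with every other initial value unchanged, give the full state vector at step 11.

Answer: [376, 376, 376, 376]
Key observation: This trace re-runs the system from the modified initial state.

Derivation:
t=0: [343, 37, 193, 277]
t=1: [291, 340, 245, 279]
t=2: [265, 274, 253, 263]
t=3: [252, 253, 249, 251]
t=4: [242, 242, 240, 241]
t=5: [227, 227, 226, 227]
t=6: [205, 205, 205, 205]
t=7: [175, 175, 175, 175]
t=8: [131, 131, 131, 131]
t=9: [67, 67, 67, 67]
t=10: [488, 488, 488, 488]
t=11: [376, 376, 376, 376]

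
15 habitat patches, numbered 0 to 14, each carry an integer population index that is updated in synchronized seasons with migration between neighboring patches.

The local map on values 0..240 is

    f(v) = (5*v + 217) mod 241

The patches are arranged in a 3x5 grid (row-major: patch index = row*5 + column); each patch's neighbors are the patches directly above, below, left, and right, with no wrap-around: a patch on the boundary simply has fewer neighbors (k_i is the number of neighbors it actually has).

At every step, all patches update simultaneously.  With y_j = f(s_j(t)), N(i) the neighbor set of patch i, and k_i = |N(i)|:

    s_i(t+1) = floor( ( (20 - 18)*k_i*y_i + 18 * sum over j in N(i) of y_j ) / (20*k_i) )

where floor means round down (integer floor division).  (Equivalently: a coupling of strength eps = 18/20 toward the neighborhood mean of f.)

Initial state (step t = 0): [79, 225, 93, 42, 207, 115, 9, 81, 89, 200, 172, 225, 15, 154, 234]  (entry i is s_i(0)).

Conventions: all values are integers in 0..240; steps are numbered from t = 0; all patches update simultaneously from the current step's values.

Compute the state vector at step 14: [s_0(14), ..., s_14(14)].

Answer: [154, 101, 149, 108, 171, 137, 160, 114, 158, 119, 150, 150, 150, 109, 166]

Derivation:
t=0: [79, 225, 93, 42, 207, 115, 9, 81, 89, 200, 172, 225, 15, 154, 234]
t=1: [105, 119, 158, 146, 93, 86, 110, 115, 99, 123, 104, 69, 95, 126, 33]
t=2: [116, 40, 118, 164, 169, 39, 95, 125, 141, 182, 111, 88, 102, 186, 118]
t=3: [163, 128, 118, 121, 116, 117, 165, 123, 140, 130, 160, 96, 143, 104, 164]
t=4: [102, 82, 111, 115, 116, 67, 128, 138, 101, 116, 137, 123, 122, 144, 78]
t=5: [97, 70, 124, 115, 71, 102, 127, 136, 145, 139, 98, 136, 162, 162, 142]
t=6: [62, 147, 109, 133, 125, 172, 111, 135, 133, 172, 102, 142, 129, 152, 133]
t=7: [158, 62, 171, 111, 134, 40, 165, 103, 118, 142, 143, 78, 129, 138, 72]
t=8: [103, 73, 41, 111, 130, 116, 87, 92, 108, 123, 156, 140, 109, 113, 184]
t=9: [79, 118, 121, 112, 85, 71, 143, 114, 96, 116, 123, 92, 138, 79, 92]
t=10: [91, 139, 70, 147, 73, 143, 118, 165, 93, 178, 139, 170, 135, 191, 111]
t=11: [198, 126, 157, 138, 177, 159, 138, 128, 168, 119, 159, 142, 133, 146, 162]
t=12: [77, 79, 136, 99, 136, 75, 133, 120, 151, 97, 118, 137, 184, 116, 147]
t=13: [120, 148, 153, 129, 219, 119, 131, 125, 139, 145, 138, 142, 121, 130, 155]
t=14: [154, 101, 149, 108, 171, 137, 160, 114, 158, 119, 150, 150, 150, 109, 166]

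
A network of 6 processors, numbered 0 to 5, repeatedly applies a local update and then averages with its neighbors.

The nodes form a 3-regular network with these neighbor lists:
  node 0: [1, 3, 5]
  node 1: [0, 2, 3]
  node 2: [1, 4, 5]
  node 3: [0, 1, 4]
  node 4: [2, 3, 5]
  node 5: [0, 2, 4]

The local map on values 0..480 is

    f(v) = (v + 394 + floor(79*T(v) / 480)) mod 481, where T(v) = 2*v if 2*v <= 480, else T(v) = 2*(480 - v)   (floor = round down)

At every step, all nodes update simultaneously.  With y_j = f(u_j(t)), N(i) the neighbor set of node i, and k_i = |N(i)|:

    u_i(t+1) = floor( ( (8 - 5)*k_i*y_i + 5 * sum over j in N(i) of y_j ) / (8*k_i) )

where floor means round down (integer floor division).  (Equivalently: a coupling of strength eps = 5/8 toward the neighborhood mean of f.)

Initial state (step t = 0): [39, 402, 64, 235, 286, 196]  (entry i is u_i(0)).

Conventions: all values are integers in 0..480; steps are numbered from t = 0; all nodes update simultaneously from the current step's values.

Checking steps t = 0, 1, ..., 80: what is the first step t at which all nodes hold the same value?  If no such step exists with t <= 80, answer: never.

Answer: 6
Key observation: Synchronization is absorbing here: once all nodes are equal they stay equal, and step 6 is the first all-equal step.

Derivation:
t=0: [39, 402, 64, 235, 286, 196]  (not all equal)
t=1: [320, 366, 341, 302, 280, 311]  (not all equal)
t=2: [287, 297, 289, 281, 274, 280]  (not all equal)
t=3: [262, 265, 261, 261, 257, 259]  (not all equal)
t=4: [246, 246, 245, 245, 244, 244]  (not all equal)
t=5: [235, 235, 234, 235, 234, 234]  (not all equal)
t=6: [224, 224, 224, 224, 224, 224]  (all equal)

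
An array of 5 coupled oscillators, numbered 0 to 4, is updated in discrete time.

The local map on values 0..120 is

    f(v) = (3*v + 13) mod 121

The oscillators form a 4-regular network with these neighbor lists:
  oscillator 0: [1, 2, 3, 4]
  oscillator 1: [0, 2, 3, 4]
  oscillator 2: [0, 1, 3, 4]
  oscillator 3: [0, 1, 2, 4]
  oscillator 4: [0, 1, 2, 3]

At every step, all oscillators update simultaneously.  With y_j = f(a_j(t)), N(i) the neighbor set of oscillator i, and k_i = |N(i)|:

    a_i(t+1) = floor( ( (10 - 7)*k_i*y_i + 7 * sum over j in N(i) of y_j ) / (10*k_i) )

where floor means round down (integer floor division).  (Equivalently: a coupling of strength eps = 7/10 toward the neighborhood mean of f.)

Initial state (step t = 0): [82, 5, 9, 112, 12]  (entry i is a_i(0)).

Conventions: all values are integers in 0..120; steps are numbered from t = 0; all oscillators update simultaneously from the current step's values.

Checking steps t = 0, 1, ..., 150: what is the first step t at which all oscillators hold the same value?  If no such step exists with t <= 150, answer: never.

Simulating step by step:
t=0: [82, 5, 9, 112, 12]  (not all equal)
t=1: [44, 45, 47, 55, 48]  (not all equal)
t=2: [33, 34, 35, 38, 35]  (not all equal)
t=3: [96, 96, 96, 82, 96]  (not all equal)
t=4: [51, 51, 51, 46, 51]  (not all equal)
t=5: [42, 42, 42, 40, 42]  (not all equal)
t=6: [16, 16, 16, 16, 16]  (all equal)

Answer: 6
Key observation: Synchronization is absorbing here: once all oscillators are equal they stay equal, and step 6 is the first all-equal step.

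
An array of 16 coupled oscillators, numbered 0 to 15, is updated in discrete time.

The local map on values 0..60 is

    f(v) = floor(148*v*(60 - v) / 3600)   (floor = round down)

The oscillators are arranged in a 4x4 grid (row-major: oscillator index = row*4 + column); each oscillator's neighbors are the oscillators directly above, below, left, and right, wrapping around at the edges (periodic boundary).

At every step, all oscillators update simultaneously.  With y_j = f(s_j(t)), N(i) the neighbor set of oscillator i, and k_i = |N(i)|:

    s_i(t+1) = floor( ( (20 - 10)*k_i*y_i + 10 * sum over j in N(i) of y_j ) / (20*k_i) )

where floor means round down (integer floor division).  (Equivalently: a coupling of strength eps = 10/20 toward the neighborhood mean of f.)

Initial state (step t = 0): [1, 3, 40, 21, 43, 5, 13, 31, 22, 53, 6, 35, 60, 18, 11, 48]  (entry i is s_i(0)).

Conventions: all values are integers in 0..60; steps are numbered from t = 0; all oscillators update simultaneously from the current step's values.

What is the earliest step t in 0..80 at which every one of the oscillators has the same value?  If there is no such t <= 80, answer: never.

Simulating step by step:
t=0: [1, 3, 40, 21, 43, 5, 13, 31, 22, 53, 6, 35, 60, 18, 11, 48]  (not all equal)
t=1: [9, 13, 26, 28, 25, 15, 24, 33, 27, 18, 18, 30, 11, 21, 23, 22]  (not all equal)
t=2: [23, 26, 34, 33, 32, 29, 33, 35, 33, 31, 32, 35, 26, 30, 33, 33]  (not all equal)
t=3: [35, 35, 36, 35, 35, 36, 35, 35, 35, 36, 35, 35, 35, 36, 36, 35]  (not all equal)
t=4: [35, 35, 35, 35, 35, 35, 35, 35, 35, 35, 35, 35, 35, 35, 35, 35]  (all equal)

Answer: 4
Key observation: Synchronization is absorbing here: once all oscillators are equal they stay equal, and step 4 is the first all-equal step.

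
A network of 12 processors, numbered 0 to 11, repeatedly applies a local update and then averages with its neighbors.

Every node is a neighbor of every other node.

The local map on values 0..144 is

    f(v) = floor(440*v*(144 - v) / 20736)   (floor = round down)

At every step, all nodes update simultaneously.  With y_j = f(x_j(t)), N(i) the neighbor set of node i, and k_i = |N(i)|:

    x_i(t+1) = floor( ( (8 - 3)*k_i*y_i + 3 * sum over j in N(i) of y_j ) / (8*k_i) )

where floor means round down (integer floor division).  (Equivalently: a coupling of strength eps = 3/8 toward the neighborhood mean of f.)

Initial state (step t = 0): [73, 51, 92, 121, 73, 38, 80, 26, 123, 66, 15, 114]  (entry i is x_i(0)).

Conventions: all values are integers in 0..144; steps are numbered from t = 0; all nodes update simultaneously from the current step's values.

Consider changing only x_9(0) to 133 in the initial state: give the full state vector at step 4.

Simulating step by step:
t=0: [73, 51, 92, 121, 73, 38, 80, 26, 123, 133, 15, 114]
t=1: [96, 90, 91, 66, 96, 82, 95, 70, 63, 50, 56, 74]
t=2: [99, 103, 102, 106, 99, 105, 100, 106, 106, 100, 103, 106]
t=3: [91, 89, 89, 86, 91, 87, 91, 86, 86, 91, 89, 86]
t=4: [102, 103, 103, 104, 102, 104, 102, 104, 104, 102, 103, 104]

Answer: [102, 103, 103, 104, 102, 104, 102, 104, 104, 102, 103, 104]
Key observation: This trace re-runs the system from the modified initial state.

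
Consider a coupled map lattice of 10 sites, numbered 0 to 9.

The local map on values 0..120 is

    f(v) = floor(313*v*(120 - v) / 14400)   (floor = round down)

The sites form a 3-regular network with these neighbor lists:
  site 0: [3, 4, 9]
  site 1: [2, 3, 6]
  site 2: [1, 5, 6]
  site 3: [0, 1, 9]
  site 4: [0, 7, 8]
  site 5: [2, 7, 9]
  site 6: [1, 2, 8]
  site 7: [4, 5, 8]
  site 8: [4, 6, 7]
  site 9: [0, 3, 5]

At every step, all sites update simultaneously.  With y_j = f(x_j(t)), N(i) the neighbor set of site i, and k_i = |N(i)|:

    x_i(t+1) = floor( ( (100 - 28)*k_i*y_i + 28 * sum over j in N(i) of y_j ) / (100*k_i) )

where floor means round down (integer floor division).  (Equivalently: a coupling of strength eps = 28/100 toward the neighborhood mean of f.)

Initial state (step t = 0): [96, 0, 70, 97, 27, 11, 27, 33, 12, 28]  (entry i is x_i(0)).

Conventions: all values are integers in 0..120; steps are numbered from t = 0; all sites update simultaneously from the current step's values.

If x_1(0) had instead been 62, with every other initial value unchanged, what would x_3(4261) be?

Answer: x_3(4261) = 73
Key observation: The state at step 5, [73, 73, 73, 73, 73, 73, 73, 73, 73, 73], reappears at step 7: the system is in a cycle of period 2 from step 5 on.  Therefore the state at step 4261 equals the state at step 5 + ((4261 - 5) mod 2) = 5, which is [73, 73, 73, 73, 73, 73, 73, 73, 73, 73].

Derivation:
t=0: [96, 62, 70, 97, 27, 11, 27, 33, 12, 28]
t=1: [50, 72, 69, 51, 51, 36, 55, 54, 36, 51]
t=2: [76, 75, 74, 75, 75, 68, 75, 74, 68, 74]
t=3: [72, 73, 73, 72, 73, 75, 73, 73, 75, 73]
t=4: [74, 74, 73, 74, 74, 73, 73, 73, 73, 74]
t=5: [73, 73, 73, 73, 73, 73, 73, 73, 73, 73]
t=6: [74, 74, 74, 74, 74, 74, 74, 74, 74, 74]
t=7: [73, 73, 73, 73, 73, 73, 73, 73, 73, 73]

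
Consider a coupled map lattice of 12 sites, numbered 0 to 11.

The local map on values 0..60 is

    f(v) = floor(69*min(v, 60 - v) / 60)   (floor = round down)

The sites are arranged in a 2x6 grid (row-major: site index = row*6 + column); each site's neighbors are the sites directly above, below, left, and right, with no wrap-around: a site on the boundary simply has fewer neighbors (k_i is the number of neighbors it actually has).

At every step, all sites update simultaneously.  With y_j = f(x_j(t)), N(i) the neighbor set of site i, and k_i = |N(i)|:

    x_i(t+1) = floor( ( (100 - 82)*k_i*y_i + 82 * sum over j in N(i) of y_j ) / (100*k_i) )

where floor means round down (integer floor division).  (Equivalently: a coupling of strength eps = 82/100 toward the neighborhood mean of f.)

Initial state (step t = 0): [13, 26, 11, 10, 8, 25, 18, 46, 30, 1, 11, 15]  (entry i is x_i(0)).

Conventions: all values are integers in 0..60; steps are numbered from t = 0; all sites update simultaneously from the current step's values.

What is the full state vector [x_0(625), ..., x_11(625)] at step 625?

Answer: [32, 32, 32, 32, 32, 32, 32, 32, 32, 33, 32, 32]
Key observation: The state at step 11, [32, 32, 32, 32, 32, 32, 32, 32, 32, 33, 32, 32], reappears at step 13: the system is in a cycle of period 2 from step 11 on.  Therefore the state at step 625 equals the state at step 11 + ((625 - 11) mod 2) = 11, which is [32, 32, 32, 32, 32, 32, 32, 32, 32, 33, 32, 32].

Derivation:
t=0: [13, 26, 11, 10, 8, 25, 18, 46, 30, 1, 11, 15]
t=1: [22, 16, 22, 7, 15, 15, 15, 25, 14, 15, 9, 19]
t=2: [18, 24, 15, 17, 12, 18, 24, 18, 22, 12, 16, 14]
t=3: [25, 20, 22, 15, 17, 15, 21, 25, 18, 19, 14, 18]
t=4: [24, 26, 20, 20, 17, 19, 27, 23, 23, 18, 19, 17]
t=5: [29, 25, 25, 21, 21, 19, 27, 28, 23, 22, 19, 20]
t=6: [30, 30, 26, 25, 22, 23, 32, 28, 27, 23, 23, 21]
t=7: [33, 32, 30, 26, 26, 24, 32, 32, 29, 27, 25, 25]
t=8: [31, 32, 31, 30, 28, 28, 31, 32, 32, 30, 29, 27]
t=9: [32, 32, 32, 33, 32, 31, 32, 32, 32, 33, 32, 32]
t=10: [32, 32, 31, 31, 32, 32, 32, 32, 31, 31, 31, 32]
t=11: [32, 32, 32, 32, 32, 32, 32, 32, 32, 33, 32, 32]
t=12: [32, 32, 32, 31, 32, 32, 32, 32, 31, 31, 31, 32]
t=13: [32, 32, 32, 32, 32, 32, 32, 32, 32, 33, 32, 32]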